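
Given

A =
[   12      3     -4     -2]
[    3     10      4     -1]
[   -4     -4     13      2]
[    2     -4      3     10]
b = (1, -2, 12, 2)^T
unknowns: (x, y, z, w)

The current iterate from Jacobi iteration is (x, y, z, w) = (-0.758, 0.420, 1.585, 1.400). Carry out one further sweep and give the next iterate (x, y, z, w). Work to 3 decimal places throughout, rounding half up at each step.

(0.740, -0.467, 0.604, 0.044)

One sweep:
  x = (1 - (3)·0.420 - (-4)·1.585 - (-2)·1.400) / (12) = 0.740
  y = (-2 - (3)·-0.758 - (4)·1.585 - (-1)·1.400) / (10) = -0.467
  z = (12 - (-4)·-0.758 - (-4)·0.420 - (2)·1.400) / (13) = 0.604
  w = (2 - (2)·-0.758 - (-4)·0.420 - (3)·1.585) / (10) = 0.044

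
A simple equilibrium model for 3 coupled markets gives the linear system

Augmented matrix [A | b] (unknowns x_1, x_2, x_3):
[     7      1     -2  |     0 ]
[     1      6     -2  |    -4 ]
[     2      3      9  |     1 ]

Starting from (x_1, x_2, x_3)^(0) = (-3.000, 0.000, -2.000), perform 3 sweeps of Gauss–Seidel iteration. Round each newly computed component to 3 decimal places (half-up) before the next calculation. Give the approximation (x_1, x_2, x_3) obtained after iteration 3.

(0.130, -0.622, 0.290)

Iteration 1:
  x_1 = (0 - (1)·0.000 - (-2)·-2.000) / (7) = -0.571
  x_2 = (-4 - (1)·-0.571 - (-2)·-2.000) / (6) = -1.238
  x_3 = (1 - (2)·-0.571 - (3)·-1.238) / (9) = 0.651
Iteration 2:
  x_1 = (0 - (1)·-1.238 - (-2)·0.651) / (7) = 0.363
  x_2 = (-4 - (1)·0.363 - (-2)·0.651) / (6) = -0.510
  x_3 = (1 - (2)·0.363 - (3)·-0.510) / (9) = 0.200
Iteration 3:
  x_1 = (0 - (1)·-0.510 - (-2)·0.200) / (7) = 0.130
  x_2 = (-4 - (1)·0.130 - (-2)·0.200) / (6) = -0.622
  x_3 = (1 - (2)·0.130 - (3)·-0.622) / (9) = 0.290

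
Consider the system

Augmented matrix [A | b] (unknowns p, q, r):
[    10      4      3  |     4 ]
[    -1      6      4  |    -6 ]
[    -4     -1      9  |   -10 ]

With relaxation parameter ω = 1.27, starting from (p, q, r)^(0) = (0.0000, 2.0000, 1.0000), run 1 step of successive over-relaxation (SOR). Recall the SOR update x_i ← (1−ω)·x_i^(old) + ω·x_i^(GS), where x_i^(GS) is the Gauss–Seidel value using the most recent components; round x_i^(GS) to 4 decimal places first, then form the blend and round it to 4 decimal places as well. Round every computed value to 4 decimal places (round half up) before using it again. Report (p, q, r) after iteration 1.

Iteration 1:
  p: GS value = (4 - (4)·2.0000 - (3)·1.0000) / (10) = -0.7000;  p ← (1−ω)·0.0000 + ω·-0.7000 = -0.8890
  q: GS value = (-6 - (-1)·-0.8890 - (4)·1.0000) / (6) = -1.8148;  q ← (1−ω)·2.0000 + ω·-1.8148 = -2.8448
  r: GS value = (-10 - (-4)·-0.8890 - (-1)·-2.8448) / (9) = -1.8223;  r ← (1−ω)·1.0000 + ω·-1.8223 = -2.5843

(-0.8890, -2.8448, -2.5843)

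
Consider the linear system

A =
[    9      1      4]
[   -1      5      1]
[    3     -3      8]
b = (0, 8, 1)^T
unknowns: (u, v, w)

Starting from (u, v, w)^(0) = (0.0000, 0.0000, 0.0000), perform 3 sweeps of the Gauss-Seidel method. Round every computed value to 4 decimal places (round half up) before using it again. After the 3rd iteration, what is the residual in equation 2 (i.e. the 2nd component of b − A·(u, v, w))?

0.0027

Iteration 1:
  u = (0 - (1)·0.0000 - (4)·0.0000) / (9) = 0.0000
  v = (8 - (-1)·0.0000 - (1)·0.0000) / (5) = 1.6000
  w = (1 - (3)·0.0000 - (-3)·1.6000) / (8) = 0.7250
Iteration 2:
  u = (0 - (1)·1.6000 - (4)·0.7250) / (9) = -0.5000
  v = (8 - (-1)·-0.5000 - (1)·0.7250) / (5) = 1.3550
  w = (1 - (3)·-0.5000 - (-3)·1.3550) / (8) = 0.8206
Iteration 3:
  u = (0 - (1)·1.3550 - (4)·0.8206) / (9) = -0.5153
  v = (8 - (-1)·-0.5153 - (1)·0.8206) / (5) = 1.3328
  w = (1 - (3)·-0.5153 - (-3)·1.3328) / (8) = 0.8180
Residual b − A·x = (0.0329, 0.0027, 0.0003)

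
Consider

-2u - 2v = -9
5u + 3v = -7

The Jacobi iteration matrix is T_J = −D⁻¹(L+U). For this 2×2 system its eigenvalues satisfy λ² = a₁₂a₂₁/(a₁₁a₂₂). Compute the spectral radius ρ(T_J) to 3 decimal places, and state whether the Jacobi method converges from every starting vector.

1.291

a₁₂a₂₁/(a₁₁a₂₂) = (-2)·(5) / ((-2)·(3)) = 1.666667
ρ = √|1.666667| = √1.666667 = 1.291
ρ > 1, so Jacobi diverges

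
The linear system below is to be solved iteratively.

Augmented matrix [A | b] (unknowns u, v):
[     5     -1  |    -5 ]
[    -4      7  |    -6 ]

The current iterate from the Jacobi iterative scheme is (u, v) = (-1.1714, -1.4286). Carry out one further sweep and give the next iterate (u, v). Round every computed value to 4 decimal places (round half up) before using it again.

(-1.2857, -1.5265)

One sweep:
  u = (-5 - (-1)·-1.4286) / (5) = -1.2857
  v = (-6 - (-4)·-1.1714) / (7) = -1.5265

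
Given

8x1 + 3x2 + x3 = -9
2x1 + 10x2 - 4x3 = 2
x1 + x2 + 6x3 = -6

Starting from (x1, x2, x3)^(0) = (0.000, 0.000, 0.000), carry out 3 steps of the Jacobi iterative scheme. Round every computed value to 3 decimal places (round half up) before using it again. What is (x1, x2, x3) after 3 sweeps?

Iteration 1:
  x1 = (-9 - (3)·0.000 - (1)·0.000) / (8) = -1.125
  x2 = (2 - (2)·0.000 - (-4)·0.000) / (10) = 0.200
  x3 = (-6 - (1)·0.000 - (1)·0.000) / (6) = -1.000
Iteration 2:
  x1 = (-9 - (3)·0.200 - (1)·-1.000) / (8) = -1.075
  x2 = (2 - (2)·-1.125 - (-4)·-1.000) / (10) = 0.025
  x3 = (-6 - (1)·-1.125 - (1)·0.200) / (6) = -0.846
Iteration 3:
  x1 = (-9 - (3)·0.025 - (1)·-0.846) / (8) = -1.029
  x2 = (2 - (2)·-1.075 - (-4)·-0.846) / (10) = 0.077
  x3 = (-6 - (1)·-1.075 - (1)·0.025) / (6) = -0.825

(-1.029, 0.077, -0.825)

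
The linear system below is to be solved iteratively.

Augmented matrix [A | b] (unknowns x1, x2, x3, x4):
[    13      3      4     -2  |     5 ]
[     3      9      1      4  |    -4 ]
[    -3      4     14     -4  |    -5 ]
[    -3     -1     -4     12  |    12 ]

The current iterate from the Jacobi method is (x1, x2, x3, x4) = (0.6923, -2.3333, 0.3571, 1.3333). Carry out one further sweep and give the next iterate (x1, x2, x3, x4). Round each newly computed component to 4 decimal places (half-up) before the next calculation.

(1.0183, -1.3075, 0.8388, 1.0977)

One sweep:
  x1 = (5 - (3)·-2.3333 - (4)·0.3571 - (-2)·1.3333) / (13) = 1.0183
  x2 = (-4 - (3)·0.6923 - (1)·0.3571 - (4)·1.3333) / (9) = -1.3075
  x3 = (-5 - (-3)·0.6923 - (4)·-2.3333 - (-4)·1.3333) / (14) = 0.8388
  x4 = (12 - (-3)·0.6923 - (-1)·-2.3333 - (-4)·0.3571) / (12) = 1.0977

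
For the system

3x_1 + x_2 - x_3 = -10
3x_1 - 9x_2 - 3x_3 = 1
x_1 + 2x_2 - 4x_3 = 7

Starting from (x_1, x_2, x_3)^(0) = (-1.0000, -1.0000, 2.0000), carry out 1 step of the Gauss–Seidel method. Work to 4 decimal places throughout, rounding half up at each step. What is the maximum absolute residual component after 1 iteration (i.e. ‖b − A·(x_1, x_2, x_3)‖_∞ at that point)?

15.3329

Iteration 1:
  x_1 = (-10 - (1)·-1.0000 - (-1)·2.0000) / (3) = -2.3333
  x_2 = (1 - (3)·-2.3333 - (-3)·2.0000) / (-9) = -1.5555
  x_3 = (7 - (1)·-2.3333 - (2)·-1.5555) / (-4) = -3.1111
Residual b − A·x = (-4.5557, -15.3329, -0.0001); ∞-norm = 15.3329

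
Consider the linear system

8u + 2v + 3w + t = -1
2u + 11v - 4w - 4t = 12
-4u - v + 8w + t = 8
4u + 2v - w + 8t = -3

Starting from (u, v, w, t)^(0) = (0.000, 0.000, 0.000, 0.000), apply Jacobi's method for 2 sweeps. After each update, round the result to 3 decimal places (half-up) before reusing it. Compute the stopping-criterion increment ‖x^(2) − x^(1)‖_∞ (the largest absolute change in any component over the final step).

0.601

Iteration 1:
  u = (-1 - (2)·0.000 - (3)·0.000 - (1)·0.000) / (8) = -0.125
  v = (12 - (2)·0.000 - (-4)·0.000 - (-4)·0.000) / (11) = 1.091
  w = (8 - (-4)·0.000 - (-1)·0.000 - (1)·0.000) / (8) = 1.000
  t = (-3 - (4)·0.000 - (2)·0.000 - (-1)·0.000) / (8) = -0.375
Iteration 2:
  u = (-1 - (2)·1.091 - (3)·1.000 - (1)·-0.375) / (8) = -0.726
  v = (12 - (2)·-0.125 - (-4)·1.000 - (-4)·-0.375) / (11) = 1.341
  w = (8 - (-4)·-0.125 - (-1)·1.091 - (1)·-0.375) / (8) = 1.121
  t = (-3 - (4)·-0.125 - (2)·1.091 - (-1)·1.000) / (8) = -0.460
Change: (-0.601, 0.250, 0.121, -0.085) → max |·| = 0.601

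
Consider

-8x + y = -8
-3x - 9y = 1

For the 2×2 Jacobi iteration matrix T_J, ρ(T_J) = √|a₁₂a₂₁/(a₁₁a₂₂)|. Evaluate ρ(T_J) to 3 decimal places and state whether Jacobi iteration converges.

a₁₂a₂₁/(a₁₁a₂₂) = (1)·(-3) / ((-8)·(-9)) = -0.041667
ρ = √|-0.041667| = √0.041667 = 0.204
ρ < 1, so Jacobi converges

0.204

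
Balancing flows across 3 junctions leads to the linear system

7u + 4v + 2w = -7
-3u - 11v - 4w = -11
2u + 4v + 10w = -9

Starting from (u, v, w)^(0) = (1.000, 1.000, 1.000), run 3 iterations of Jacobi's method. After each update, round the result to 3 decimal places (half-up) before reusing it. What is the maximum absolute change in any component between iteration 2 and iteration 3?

Iteration 1:
  u = (-7 - (4)·1.000 - (2)·1.000) / (7) = -1.857
  v = (-11 - (-3)·1.000 - (-4)·1.000) / (-11) = 0.364
  w = (-9 - (2)·1.000 - (4)·1.000) / (10) = -1.500
Iteration 2:
  u = (-7 - (4)·0.364 - (2)·-1.500) / (7) = -0.779
  v = (-11 - (-3)·-1.857 - (-4)·-1.500) / (-11) = 2.052
  w = (-9 - (2)·-1.857 - (4)·0.364) / (10) = -0.674
Iteration 3:
  u = (-7 - (4)·2.052 - (2)·-0.674) / (7) = -1.980
  v = (-11 - (-3)·-0.779 - (-4)·-0.674) / (-11) = 1.458
  w = (-9 - (2)·-0.779 - (4)·2.052) / (10) = -1.565
Change: (-1.201, -0.594, -0.891) → max |·| = 1.201

1.201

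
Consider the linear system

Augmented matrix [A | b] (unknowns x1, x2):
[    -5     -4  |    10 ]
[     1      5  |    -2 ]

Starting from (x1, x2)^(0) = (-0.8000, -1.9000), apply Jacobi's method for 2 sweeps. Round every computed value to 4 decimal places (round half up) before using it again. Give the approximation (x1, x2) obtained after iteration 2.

(-1.8080, -0.3040)

Iteration 1:
  x1 = (10 - (-4)·-1.9000) / (-5) = -0.4800
  x2 = (-2 - (1)·-0.8000) / (5) = -0.2400
Iteration 2:
  x1 = (10 - (-4)·-0.2400) / (-5) = -1.8080
  x2 = (-2 - (1)·-0.4800) / (5) = -0.3040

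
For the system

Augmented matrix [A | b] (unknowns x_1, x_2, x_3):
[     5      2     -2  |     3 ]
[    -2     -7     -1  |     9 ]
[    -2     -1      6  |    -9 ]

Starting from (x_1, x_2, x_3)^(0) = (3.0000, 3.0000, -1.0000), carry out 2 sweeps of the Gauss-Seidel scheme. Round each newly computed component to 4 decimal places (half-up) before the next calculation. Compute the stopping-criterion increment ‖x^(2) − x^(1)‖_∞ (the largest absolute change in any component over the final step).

1.1524

Iteration 1:
  x_1 = (3 - (2)·3.0000 - (-2)·-1.0000) / (5) = -1.0000
  x_2 = (9 - (-2)·-1.0000 - (-1)·-1.0000) / (-7) = -0.8571
  x_3 = (-9 - (-2)·-1.0000 - (-1)·-0.8571) / (6) = -1.9762
Iteration 2:
  x_1 = (3 - (2)·-0.8571 - (-2)·-1.9762) / (5) = 0.1524
  x_2 = (9 - (-2)·0.1524 - (-1)·-1.9762) / (-7) = -1.0469
  x_3 = (-9 - (-2)·0.1524 - (-1)·-1.0469) / (6) = -1.6237
Change: (1.1524, -0.1898, 0.3525) → max |·| = 1.1524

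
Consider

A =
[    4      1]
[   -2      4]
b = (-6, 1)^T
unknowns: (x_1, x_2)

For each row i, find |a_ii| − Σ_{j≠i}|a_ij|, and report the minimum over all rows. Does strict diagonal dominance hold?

row 1: |4| − (1) = 3
row 2: |4| − (2) = 2
minimum over rows = 2 → strictly diagonally dominant (convergence guaranteed)

2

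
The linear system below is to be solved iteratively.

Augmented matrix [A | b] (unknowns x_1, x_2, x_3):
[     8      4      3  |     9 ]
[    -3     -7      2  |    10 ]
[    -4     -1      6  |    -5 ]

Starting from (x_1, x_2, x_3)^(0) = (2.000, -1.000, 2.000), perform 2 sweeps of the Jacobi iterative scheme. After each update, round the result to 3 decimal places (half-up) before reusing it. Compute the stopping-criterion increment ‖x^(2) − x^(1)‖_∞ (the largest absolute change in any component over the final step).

Iteration 1:
  x_1 = (9 - (4)·-1.000 - (3)·2.000) / (8) = 0.875
  x_2 = (10 - (-3)·2.000 - (2)·2.000) / (-7) = -1.714
  x_3 = (-5 - (-4)·2.000 - (-1)·-1.000) / (6) = 0.333
Iteration 2:
  x_1 = (9 - (4)·-1.714 - (3)·0.333) / (8) = 1.857
  x_2 = (10 - (-3)·0.875 - (2)·0.333) / (-7) = -1.708
  x_3 = (-5 - (-4)·0.875 - (-1)·-1.714) / (6) = -0.536
Change: (0.982, 0.006, -0.869) → max |·| = 0.982

0.982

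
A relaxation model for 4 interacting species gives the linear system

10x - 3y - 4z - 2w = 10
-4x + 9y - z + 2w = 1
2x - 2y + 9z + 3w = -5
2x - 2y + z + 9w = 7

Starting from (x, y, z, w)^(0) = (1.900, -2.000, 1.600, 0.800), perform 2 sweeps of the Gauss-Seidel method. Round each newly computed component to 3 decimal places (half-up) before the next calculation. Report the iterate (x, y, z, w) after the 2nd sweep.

(0.967, 0.267, -0.964, 0.729)

Iteration 1:
  x = (10 - (-3)·-2.000 - (-4)·1.600 - (-2)·0.800) / (10) = 1.200
  y = (1 - (-4)·1.200 - (-1)·1.600 - (2)·0.800) / (9) = 0.644
  z = (-5 - (2)·1.200 - (-2)·0.644 - (3)·0.800) / (9) = -0.946
  w = (7 - (2)·1.200 - (-2)·0.644 - (1)·-0.946) / (9) = 0.759
Iteration 2:
  x = (10 - (-3)·0.644 - (-4)·-0.946 - (-2)·0.759) / (10) = 0.967
  y = (1 - (-4)·0.967 - (-1)·-0.946 - (2)·0.759) / (9) = 0.267
  z = (-5 - (2)·0.967 - (-2)·0.267 - (3)·0.759) / (9) = -0.964
  w = (7 - (2)·0.967 - (-2)·0.267 - (1)·-0.964) / (9) = 0.729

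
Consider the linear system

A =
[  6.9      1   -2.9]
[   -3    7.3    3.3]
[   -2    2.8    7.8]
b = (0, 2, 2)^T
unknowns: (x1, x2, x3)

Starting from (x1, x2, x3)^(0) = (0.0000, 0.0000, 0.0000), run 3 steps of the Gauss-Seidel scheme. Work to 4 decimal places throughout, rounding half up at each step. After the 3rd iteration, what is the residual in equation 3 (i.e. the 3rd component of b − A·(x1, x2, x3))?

Iteration 1:
  x1 = (0 - (1)·0.0000 - (-2.9)·0.0000) / (6.9) = 0.0000
  x2 = (2 - (-3)·0.0000 - (3.3)·0.0000) / (7.3) = 0.2740
  x3 = (2 - (-2)·0.0000 - (2.8)·0.2740) / (7.8) = 0.1581
Iteration 2:
  x1 = (0 - (1)·0.2740 - (-2.9)·0.1581) / (6.9) = 0.0267
  x2 = (2 - (-3)·0.0267 - (3.3)·0.1581) / (7.3) = 0.2135
  x3 = (2 - (-2)·0.0267 - (2.8)·0.2135) / (7.8) = 0.1866
Iteration 3:
  x1 = (0 - (1)·0.2135 - (-2.9)·0.1866) / (6.9) = 0.0475
  x2 = (2 - (-3)·0.0475 - (3.3)·0.1866) / (7.3) = 0.2091
  x3 = (2 - (-2)·0.0475 - (2.8)·0.2091) / (7.8) = 0.1935
Residual b − A·x = (0.0243, -0.0225, 0.0002)

0.0002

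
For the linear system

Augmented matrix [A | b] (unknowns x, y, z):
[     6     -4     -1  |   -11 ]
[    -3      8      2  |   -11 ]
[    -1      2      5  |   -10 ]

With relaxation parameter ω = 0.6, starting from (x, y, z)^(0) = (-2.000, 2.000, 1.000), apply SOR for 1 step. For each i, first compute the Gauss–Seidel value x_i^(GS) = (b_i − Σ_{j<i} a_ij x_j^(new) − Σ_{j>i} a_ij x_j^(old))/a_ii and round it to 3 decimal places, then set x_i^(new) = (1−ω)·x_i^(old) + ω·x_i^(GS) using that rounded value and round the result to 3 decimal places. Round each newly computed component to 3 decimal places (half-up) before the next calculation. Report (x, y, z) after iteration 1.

Iteration 1:
  x: GS value = (-11 - (-4)·2.000 - (-1)·1.000) / (6) = -0.333;  x ← (1−ω)·-2.000 + ω·-0.333 = -1.000
  y: GS value = (-11 - (-3)·-1.000 - (2)·1.000) / (8) = -2.000;  y ← (1−ω)·2.000 + ω·-2.000 = -0.400
  z: GS value = (-10 - (-1)·-1.000 - (2)·-0.400) / (5) = -2.040;  z ← (1−ω)·1.000 + ω·-2.040 = -0.824

(-1.000, -0.400, -0.824)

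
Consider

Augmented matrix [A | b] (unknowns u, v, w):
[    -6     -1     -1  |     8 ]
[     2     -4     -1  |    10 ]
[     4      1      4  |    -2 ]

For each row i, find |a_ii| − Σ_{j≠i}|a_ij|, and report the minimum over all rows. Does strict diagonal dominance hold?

-1

row 1: |-6| − (1+1) = 4
row 2: |-4| − (2+1) = 1
row 3: |4| − (4+1) = -1
minimum over rows = -1 → not strictly diagonally dominant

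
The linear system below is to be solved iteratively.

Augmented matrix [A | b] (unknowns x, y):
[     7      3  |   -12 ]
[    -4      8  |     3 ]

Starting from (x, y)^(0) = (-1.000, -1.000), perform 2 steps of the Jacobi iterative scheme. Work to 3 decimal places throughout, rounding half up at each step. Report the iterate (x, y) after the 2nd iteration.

(-1.661, -0.268)

Iteration 1:
  x = (-12 - (3)·-1.000) / (7) = -1.286
  y = (3 - (-4)·-1.000) / (8) = -0.125
Iteration 2:
  x = (-12 - (3)·-0.125) / (7) = -1.661
  y = (3 - (-4)·-1.286) / (8) = -0.268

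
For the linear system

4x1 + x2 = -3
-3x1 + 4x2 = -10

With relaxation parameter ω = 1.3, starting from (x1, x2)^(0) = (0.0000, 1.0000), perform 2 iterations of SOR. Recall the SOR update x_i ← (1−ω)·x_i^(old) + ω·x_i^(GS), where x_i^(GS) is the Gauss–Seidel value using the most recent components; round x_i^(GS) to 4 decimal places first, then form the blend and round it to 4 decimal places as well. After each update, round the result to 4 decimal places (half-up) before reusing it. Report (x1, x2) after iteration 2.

Iteration 1:
  x1: GS value = (-3 - (1)·1.0000) / (4) = -1.0000;  x1 ← (1−ω)·0.0000 + ω·-1.0000 = -1.3000
  x2: GS value = (-10 - (-3)·-1.3000) / (4) = -3.4750;  x2 ← (1−ω)·1.0000 + ω·-3.4750 = -4.8175
Iteration 2:
  x1: GS value = (-3 - (1)·-4.8175) / (4) = 0.4544;  x1 ← (1−ω)·-1.3000 + ω·0.4544 = 0.9807
  x2: GS value = (-10 - (-3)·0.9807) / (4) = -1.7645;  x2 ← (1−ω)·-4.8175 + ω·-1.7645 = -0.8486

(0.9807, -0.8486)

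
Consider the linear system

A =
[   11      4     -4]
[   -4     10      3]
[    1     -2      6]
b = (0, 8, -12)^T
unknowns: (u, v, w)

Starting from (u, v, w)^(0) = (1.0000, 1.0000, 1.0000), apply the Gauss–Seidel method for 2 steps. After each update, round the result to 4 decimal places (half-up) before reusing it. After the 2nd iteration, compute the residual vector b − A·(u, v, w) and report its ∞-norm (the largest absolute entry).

Iteration 1:
  u = (0 - (4)·1.0000 - (-4)·1.0000) / (11) = 0.0000
  v = (8 - (-4)·0.0000 - (3)·1.0000) / (10) = 0.5000
  w = (-12 - (1)·0.0000 - (-2)·0.5000) / (6) = -1.8333
Iteration 2:
  u = (0 - (4)·0.5000 - (-4)·-1.8333) / (11) = -0.8485
  v = (8 - (-4)·-0.8485 - (3)·-1.8333) / (10) = 1.0106
  w = (-12 - (1)·-0.8485 - (-2)·1.0106) / (6) = -1.5217
Residual b − A·x = (-0.7957, -0.9349, -0.0001); ∞-norm = 0.9349

0.9349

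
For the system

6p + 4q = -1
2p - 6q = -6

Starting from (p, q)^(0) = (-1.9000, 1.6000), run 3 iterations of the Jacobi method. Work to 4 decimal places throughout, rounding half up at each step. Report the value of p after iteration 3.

-0.5593

Iteration 1:
  p = (-1 - (4)·1.6000) / (6) = -1.2333
  q = (-6 - (2)·-1.9000) / (-6) = 0.3667
Iteration 2:
  p = (-1 - (4)·0.3667) / (6) = -0.4111
  q = (-6 - (2)·-1.2333) / (-6) = 0.5889
Iteration 3:
  p = (-1 - (4)·0.5889) / (6) = -0.5593
  q = (-6 - (2)·-0.4111) / (-6) = 0.8630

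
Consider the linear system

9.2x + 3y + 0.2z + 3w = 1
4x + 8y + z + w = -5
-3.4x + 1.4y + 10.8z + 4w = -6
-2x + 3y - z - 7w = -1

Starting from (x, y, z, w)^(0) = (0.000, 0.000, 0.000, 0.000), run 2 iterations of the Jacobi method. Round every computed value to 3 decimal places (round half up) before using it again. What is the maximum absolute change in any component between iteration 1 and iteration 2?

0.220

Iteration 1:
  x = (1 - (3)·0.000 - (0.2)·0.000 - (3)·0.000) / (9.2) = 0.109
  y = (-5 - (4)·0.000 - (1)·0.000 - (1)·0.000) / (8) = -0.625
  z = (-6 - (-3.4)·0.000 - (1.4)·0.000 - (4)·0.000) / (10.8) = -0.556
  w = (-1 - (-2)·0.000 - (3)·0.000 - (-1)·0.000) / (-7) = 0.143
Iteration 2:
  x = (1 - (3)·-0.625 - (0.2)·-0.556 - (3)·0.143) / (9.2) = 0.278
  y = (-5 - (4)·0.109 - (1)·-0.556 - (1)·0.143) / (8) = -0.628
  z = (-6 - (-3.4)·0.109 - (1.4)·-0.625 - (4)·0.143) / (10.8) = -0.493
  w = (-1 - (-2)·0.109 - (3)·-0.625 - (-1)·-0.556) / (-7) = -0.077
Change: (0.169, -0.003, 0.063, -0.220) → max |·| = 0.220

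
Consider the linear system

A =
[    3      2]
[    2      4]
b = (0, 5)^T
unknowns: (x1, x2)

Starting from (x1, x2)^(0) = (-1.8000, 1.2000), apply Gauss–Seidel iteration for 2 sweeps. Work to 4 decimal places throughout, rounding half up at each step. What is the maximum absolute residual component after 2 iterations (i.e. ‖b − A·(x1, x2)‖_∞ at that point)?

Iteration 1:
  x1 = (0 - (2)·1.2000) / (3) = -0.8000
  x2 = (5 - (2)·-0.8000) / (4) = 1.6500
Iteration 2:
  x1 = (0 - (2)·1.6500) / (3) = -1.1000
  x2 = (5 - (2)·-1.1000) / (4) = 1.8000
Residual b − A·x = (-0.3000, 0.0000); ∞-norm = 0.3000

0.3000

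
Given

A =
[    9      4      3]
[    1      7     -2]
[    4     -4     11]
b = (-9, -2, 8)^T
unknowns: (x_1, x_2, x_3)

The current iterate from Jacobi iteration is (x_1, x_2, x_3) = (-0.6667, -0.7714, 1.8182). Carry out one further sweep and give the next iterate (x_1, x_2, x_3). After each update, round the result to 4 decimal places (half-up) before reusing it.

(-1.2632, 0.3290, 0.6892)

One sweep:
  x_1 = (-9 - (4)·-0.7714 - (3)·1.8182) / (9) = -1.2632
  x_2 = (-2 - (1)·-0.6667 - (-2)·1.8182) / (7) = 0.3290
  x_3 = (8 - (4)·-0.6667 - (-4)·-0.7714) / (11) = 0.6892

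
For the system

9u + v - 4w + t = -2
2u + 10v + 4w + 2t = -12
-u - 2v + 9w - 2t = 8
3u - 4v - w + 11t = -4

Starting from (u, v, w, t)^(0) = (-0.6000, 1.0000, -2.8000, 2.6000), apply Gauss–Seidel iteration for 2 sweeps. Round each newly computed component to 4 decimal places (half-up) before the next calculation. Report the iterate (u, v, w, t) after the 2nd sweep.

Iteration 1:
  u = (-2 - (1)·1.0000 - (-4)·-2.8000 - (1)·2.6000) / (9) = -1.8667
  v = (-12 - (2)·-1.8667 - (4)·-2.8000 - (2)·2.6000) / (10) = -0.2267
  w = (8 - (-1)·-1.8667 - (-2)·-0.2267 - (-2)·2.6000) / (9) = 1.2089
  t = (-4 - (3)·-1.8667 - (-4)·-0.2267 - (-1)·1.2089) / (11) = 0.1729
Iteration 2:
  u = (-2 - (1)·-0.2267 - (-4)·1.2089 - (1)·0.1729) / (9) = 0.3210
  v = (-12 - (2)·0.3210 - (4)·1.2089 - (2)·0.1729) / (10) = -1.7823
  w = (8 - (-1)·0.3210 - (-2)·-1.7823 - (-2)·0.1729) / (9) = 0.5669
  t = (-4 - (3)·0.3210 - (-4)·-1.7823 - (-1)·0.5669) / (11) = -1.0478

(0.3210, -1.7823, 0.5669, -1.0478)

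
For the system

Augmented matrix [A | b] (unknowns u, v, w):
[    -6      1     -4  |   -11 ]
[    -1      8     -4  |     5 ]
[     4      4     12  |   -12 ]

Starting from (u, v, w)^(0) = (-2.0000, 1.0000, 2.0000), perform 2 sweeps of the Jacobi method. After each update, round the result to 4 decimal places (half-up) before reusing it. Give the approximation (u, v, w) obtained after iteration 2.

(2.5070, 0.3750, -1.6806)

Iteration 1:
  u = (-11 - (1)·1.0000 - (-4)·2.0000) / (-6) = 0.6667
  v = (5 - (-1)·-2.0000 - (-4)·2.0000) / (8) = 1.3750
  w = (-12 - (4)·-2.0000 - (4)·1.0000) / (12) = -0.6667
Iteration 2:
  u = (-11 - (1)·1.3750 - (-4)·-0.6667) / (-6) = 2.5070
  v = (5 - (-1)·0.6667 - (-4)·-0.6667) / (8) = 0.3750
  w = (-12 - (4)·0.6667 - (4)·1.3750) / (12) = -1.6806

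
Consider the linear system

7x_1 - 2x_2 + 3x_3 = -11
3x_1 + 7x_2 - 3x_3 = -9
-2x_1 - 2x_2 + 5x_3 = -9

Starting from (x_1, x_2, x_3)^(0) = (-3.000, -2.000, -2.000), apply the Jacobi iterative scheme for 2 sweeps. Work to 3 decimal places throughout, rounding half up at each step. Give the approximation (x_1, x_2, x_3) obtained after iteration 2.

(-0.188, -2.363, -2.657)

Iteration 1:
  x_1 = (-11 - (-2)·-2.000 - (3)·-2.000) / (7) = -1.286
  x_2 = (-9 - (3)·-3.000 - (-3)·-2.000) / (7) = -0.857
  x_3 = (-9 - (-2)·-3.000 - (-2)·-2.000) / (5) = -3.800
Iteration 2:
  x_1 = (-11 - (-2)·-0.857 - (3)·-3.800) / (7) = -0.188
  x_2 = (-9 - (3)·-1.286 - (-3)·-3.800) / (7) = -2.363
  x_3 = (-9 - (-2)·-1.286 - (-2)·-0.857) / (5) = -2.657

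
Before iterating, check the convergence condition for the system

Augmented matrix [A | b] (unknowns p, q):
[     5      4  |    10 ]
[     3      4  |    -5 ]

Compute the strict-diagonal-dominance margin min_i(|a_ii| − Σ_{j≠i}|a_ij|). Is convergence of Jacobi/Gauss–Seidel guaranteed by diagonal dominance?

row 1: |5| − (4) = 1
row 2: |4| − (3) = 1
minimum over rows = 1 → strictly diagonally dominant (convergence guaranteed)

1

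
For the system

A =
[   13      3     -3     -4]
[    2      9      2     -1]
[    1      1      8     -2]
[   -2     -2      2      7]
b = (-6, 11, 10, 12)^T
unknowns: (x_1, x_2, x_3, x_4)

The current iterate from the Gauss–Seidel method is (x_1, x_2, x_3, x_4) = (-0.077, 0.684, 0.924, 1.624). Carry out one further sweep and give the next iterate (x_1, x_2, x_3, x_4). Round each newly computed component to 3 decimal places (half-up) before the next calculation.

(0.094, 1.176, 1.497, 1.649)

One sweep:
  x_1 = (-6 - (3)·0.684 - (-3)·0.924 - (-4)·1.624) / (13) = 0.094
  x_2 = (11 - (2)·0.094 - (2)·0.924 - (-1)·1.624) / (9) = 1.176
  x_3 = (10 - (1)·0.094 - (1)·1.176 - (-2)·1.624) / (8) = 1.497
  x_4 = (12 - (-2)·0.094 - (-2)·1.176 - (2)·1.497) / (7) = 1.649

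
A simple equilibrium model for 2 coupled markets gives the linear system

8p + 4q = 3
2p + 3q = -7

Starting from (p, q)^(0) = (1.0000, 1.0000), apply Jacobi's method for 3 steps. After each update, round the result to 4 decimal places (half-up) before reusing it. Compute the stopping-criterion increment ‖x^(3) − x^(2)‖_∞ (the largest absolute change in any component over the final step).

1.3333

Iteration 1:
  p = (3 - (4)·1.0000) / (8) = -0.1250
  q = (-7 - (2)·1.0000) / (3) = -3.0000
Iteration 2:
  p = (3 - (4)·-3.0000) / (8) = 1.8750
  q = (-7 - (2)·-0.1250) / (3) = -2.2500
Iteration 3:
  p = (3 - (4)·-2.2500) / (8) = 1.5000
  q = (-7 - (2)·1.8750) / (3) = -3.5833
Change: (-0.3750, -1.3333) → max |·| = 1.3333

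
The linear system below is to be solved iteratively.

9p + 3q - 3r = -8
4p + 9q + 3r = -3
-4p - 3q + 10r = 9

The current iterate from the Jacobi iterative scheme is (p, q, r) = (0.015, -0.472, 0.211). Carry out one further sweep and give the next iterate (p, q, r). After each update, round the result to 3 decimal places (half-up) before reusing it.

(-0.661, -0.410, 0.764)

One sweep:
  p = (-8 - (3)·-0.472 - (-3)·0.211) / (9) = -0.661
  q = (-3 - (4)·0.015 - (3)·0.211) / (9) = -0.410
  r = (9 - (-4)·0.015 - (-3)·-0.472) / (10) = 0.764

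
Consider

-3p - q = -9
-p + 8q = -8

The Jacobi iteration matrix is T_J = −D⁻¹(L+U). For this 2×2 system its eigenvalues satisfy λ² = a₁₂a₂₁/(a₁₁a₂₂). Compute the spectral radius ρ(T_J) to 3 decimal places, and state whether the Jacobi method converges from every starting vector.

0.204

a₁₂a₂₁/(a₁₁a₂₂) = (-1)·(-1) / ((-3)·(8)) = -0.041667
ρ = √|-0.041667| = √0.041667 = 0.204
ρ < 1, so Jacobi converges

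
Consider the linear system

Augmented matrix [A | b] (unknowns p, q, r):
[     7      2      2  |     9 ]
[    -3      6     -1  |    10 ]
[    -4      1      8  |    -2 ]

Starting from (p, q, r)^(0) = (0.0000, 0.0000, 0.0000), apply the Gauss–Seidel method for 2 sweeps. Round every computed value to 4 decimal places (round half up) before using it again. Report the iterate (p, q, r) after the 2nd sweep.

Iteration 1:
  p = (9 - (2)·0.0000 - (2)·0.0000) / (7) = 1.2857
  q = (10 - (-3)·1.2857 - (-1)·0.0000) / (6) = 2.3095
  r = (-2 - (-4)·1.2857 - (1)·2.3095) / (8) = 0.1042
Iteration 2:
  p = (9 - (2)·2.3095 - (2)·0.1042) / (7) = 0.5961
  q = (10 - (-3)·0.5961 - (-1)·0.1042) / (6) = 1.9821
  r = (-2 - (-4)·0.5961 - (1)·1.9821) / (8) = -0.1997

(0.5961, 1.9821, -0.1997)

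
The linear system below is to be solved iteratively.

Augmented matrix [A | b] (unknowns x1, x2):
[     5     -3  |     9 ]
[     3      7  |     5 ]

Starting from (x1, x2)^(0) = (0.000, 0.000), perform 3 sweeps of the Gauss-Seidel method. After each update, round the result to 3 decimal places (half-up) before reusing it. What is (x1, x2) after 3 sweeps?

(1.774, -0.046)

Iteration 1:
  x1 = (9 - (-3)·0.000) / (5) = 1.800
  x2 = (5 - (3)·1.800) / (7) = -0.057
Iteration 2:
  x1 = (9 - (-3)·-0.057) / (5) = 1.766
  x2 = (5 - (3)·1.766) / (7) = -0.043
Iteration 3:
  x1 = (9 - (-3)·-0.043) / (5) = 1.774
  x2 = (5 - (3)·1.774) / (7) = -0.046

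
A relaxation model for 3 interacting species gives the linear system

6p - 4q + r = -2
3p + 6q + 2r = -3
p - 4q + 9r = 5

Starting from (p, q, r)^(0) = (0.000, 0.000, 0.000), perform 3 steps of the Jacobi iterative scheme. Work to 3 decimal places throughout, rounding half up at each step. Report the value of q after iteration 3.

-0.244

Iteration 1:
  p = (-2 - (-4)·0.000 - (1)·0.000) / (6) = -0.333
  q = (-3 - (3)·0.000 - (2)·0.000) / (6) = -0.500
  r = (5 - (1)·0.000 - (-4)·0.000) / (9) = 0.556
Iteration 2:
  p = (-2 - (-4)·-0.500 - (1)·0.556) / (6) = -0.759
  q = (-3 - (3)·-0.333 - (2)·0.556) / (6) = -0.519
  r = (5 - (1)·-0.333 - (-4)·-0.500) / (9) = 0.370
Iteration 3:
  p = (-2 - (-4)·-0.519 - (1)·0.370) / (6) = -0.741
  q = (-3 - (3)·-0.759 - (2)·0.370) / (6) = -0.244
  r = (5 - (1)·-0.759 - (-4)·-0.519) / (9) = 0.409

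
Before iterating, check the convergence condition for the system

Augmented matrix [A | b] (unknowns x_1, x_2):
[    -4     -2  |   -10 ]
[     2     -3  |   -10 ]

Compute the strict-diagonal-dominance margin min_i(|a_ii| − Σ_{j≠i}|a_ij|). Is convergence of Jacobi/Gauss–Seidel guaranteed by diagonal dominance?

row 1: |-4| − (2) = 2
row 2: |-3| − (2) = 1
minimum over rows = 1 → strictly diagonally dominant (convergence guaranteed)

1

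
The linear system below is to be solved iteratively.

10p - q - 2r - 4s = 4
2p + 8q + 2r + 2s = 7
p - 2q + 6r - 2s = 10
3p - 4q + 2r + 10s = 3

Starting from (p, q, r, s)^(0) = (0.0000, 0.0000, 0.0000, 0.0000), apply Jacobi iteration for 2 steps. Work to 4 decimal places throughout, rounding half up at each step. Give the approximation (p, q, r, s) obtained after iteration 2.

Iteration 1:
  p = (4 - (-1)·0.0000 - (-2)·0.0000 - (-4)·0.0000) / (10) = 0.4000
  q = (7 - (2)·0.0000 - (2)·0.0000 - (2)·0.0000) / (8) = 0.8750
  r = (10 - (1)·0.0000 - (-2)·0.0000 - (-2)·0.0000) / (6) = 1.6667
  s = (3 - (3)·0.0000 - (-4)·0.0000 - (2)·0.0000) / (10) = 0.3000
Iteration 2:
  p = (4 - (-1)·0.8750 - (-2)·1.6667 - (-4)·0.3000) / (10) = 0.9408
  q = (7 - (2)·0.4000 - (2)·1.6667 - (2)·0.3000) / (8) = 0.2833
  r = (10 - (1)·0.4000 - (-2)·0.8750 - (-2)·0.3000) / (6) = 1.9917
  s = (3 - (3)·0.4000 - (-4)·0.8750 - (2)·1.6667) / (10) = 0.1967

(0.9408, 0.2833, 1.9917, 0.1967)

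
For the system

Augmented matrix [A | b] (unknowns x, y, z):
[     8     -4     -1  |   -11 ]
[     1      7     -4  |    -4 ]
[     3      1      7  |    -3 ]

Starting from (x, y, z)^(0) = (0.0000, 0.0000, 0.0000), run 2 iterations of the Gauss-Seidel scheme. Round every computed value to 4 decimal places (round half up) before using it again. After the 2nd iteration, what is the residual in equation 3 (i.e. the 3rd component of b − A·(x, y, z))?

Iteration 1:
  x = (-11 - (-4)·0.0000 - (-1)·0.0000) / (8) = -1.3750
  y = (-4 - (1)·-1.3750 - (-4)·0.0000) / (7) = -0.3750
  z = (-3 - (3)·-1.3750 - (1)·-0.3750) / (7) = 0.2143
Iteration 2:
  x = (-11 - (-4)·-0.3750 - (-1)·0.2143) / (8) = -1.5357
  y = (-4 - (1)·-1.5357 - (-4)·0.2143) / (7) = -0.2296
  z = (-3 - (3)·-1.5357 - (1)·-0.2296) / (7) = 0.2624
Residual b − A·x = (0.6296, 0.1925, -0.0001)

-0.0001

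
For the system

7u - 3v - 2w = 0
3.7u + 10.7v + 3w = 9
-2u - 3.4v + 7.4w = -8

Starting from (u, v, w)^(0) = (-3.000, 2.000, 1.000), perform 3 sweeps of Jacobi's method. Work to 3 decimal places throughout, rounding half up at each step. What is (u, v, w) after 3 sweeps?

(0.297, 0.711, -0.641)

Iteration 1:
  u = (0 - (-3)·2.000 - (-2)·1.000) / (7) = 1.143
  v = (9 - (3.7)·-3.000 - (3)·1.000) / (10.7) = 1.598
  w = (-8 - (-2)·-3.000 - (-3.4)·2.000) / (7.4) = -0.973
Iteration 2:
  u = (0 - (-3)·1.598 - (-2)·-0.973) / (7) = 0.407
  v = (9 - (3.7)·1.143 - (3)·-0.973) / (10.7) = 0.719
  w = (-8 - (-2)·1.143 - (-3.4)·1.598) / (7.4) = -0.038
Iteration 3:
  u = (0 - (-3)·0.719 - (-2)·-0.038) / (7) = 0.297
  v = (9 - (3.7)·0.407 - (3)·-0.038) / (10.7) = 0.711
  w = (-8 - (-2)·0.407 - (-3.4)·0.719) / (7.4) = -0.641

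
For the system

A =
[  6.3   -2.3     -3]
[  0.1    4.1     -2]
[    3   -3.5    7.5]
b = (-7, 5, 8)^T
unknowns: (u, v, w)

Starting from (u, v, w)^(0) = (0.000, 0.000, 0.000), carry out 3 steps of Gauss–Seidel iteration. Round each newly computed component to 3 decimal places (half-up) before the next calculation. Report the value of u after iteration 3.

Iteration 1:
  u = (-7 - (-2.3)·0.000 - (-3)·0.000) / (6.3) = -1.111
  v = (5 - (0.1)·-1.111 - (-2)·0.000) / (4.1) = 1.247
  w = (8 - (3)·-1.111 - (-3.5)·1.247) / (7.5) = 2.093
Iteration 2:
  u = (-7 - (-2.3)·1.247 - (-3)·2.093) / (6.3) = 0.341
  v = (5 - (0.1)·0.341 - (-2)·2.093) / (4.1) = 2.232
  w = (8 - (3)·0.341 - (-3.5)·2.232) / (7.5) = 1.972
Iteration 3:
  u = (-7 - (-2.3)·2.232 - (-3)·1.972) / (6.3) = 0.643
  v = (5 - (0.1)·0.643 - (-2)·1.972) / (4.1) = 2.166
  w = (8 - (3)·0.643 - (-3.5)·2.166) / (7.5) = 1.820

0.643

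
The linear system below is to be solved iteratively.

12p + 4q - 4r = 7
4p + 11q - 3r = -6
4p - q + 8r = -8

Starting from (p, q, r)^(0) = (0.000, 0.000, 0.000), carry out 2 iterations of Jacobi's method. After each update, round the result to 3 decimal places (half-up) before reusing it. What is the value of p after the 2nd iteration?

0.432

Iteration 1:
  p = (7 - (4)·0.000 - (-4)·0.000) / (12) = 0.583
  q = (-6 - (4)·0.000 - (-3)·0.000) / (11) = -0.545
  r = (-8 - (4)·0.000 - (-1)·0.000) / (8) = -1.000
Iteration 2:
  p = (7 - (4)·-0.545 - (-4)·-1.000) / (12) = 0.432
  q = (-6 - (4)·0.583 - (-3)·-1.000) / (11) = -1.030
  r = (-8 - (4)·0.583 - (-1)·-0.545) / (8) = -1.360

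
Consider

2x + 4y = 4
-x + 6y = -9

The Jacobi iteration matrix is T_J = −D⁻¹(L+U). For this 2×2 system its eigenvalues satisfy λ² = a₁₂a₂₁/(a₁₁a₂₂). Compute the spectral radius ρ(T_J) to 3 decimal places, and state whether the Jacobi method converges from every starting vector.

a₁₂a₂₁/(a₁₁a₂₂) = (4)·(-1) / ((2)·(6)) = -0.333333
ρ = √|-0.333333| = √0.333333 = 0.577
ρ < 1, so Jacobi converges

0.577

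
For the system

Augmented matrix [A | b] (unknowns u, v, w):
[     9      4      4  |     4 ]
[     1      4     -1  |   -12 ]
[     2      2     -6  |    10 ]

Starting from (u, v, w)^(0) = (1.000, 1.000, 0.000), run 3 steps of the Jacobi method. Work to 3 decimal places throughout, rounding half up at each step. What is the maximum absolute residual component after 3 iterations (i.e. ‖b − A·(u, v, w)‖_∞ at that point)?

Iteration 1:
  u = (4 - (4)·1.000 - (4)·0.000) / (9) = 0.000
  v = (-12 - (1)·1.000 - (-1)·0.000) / (4) = -3.250
  w = (10 - (2)·1.000 - (2)·1.000) / (-6) = -1.000
Iteration 2:
  u = (4 - (4)·-3.250 - (4)·-1.000) / (9) = 2.333
  v = (-12 - (1)·0.000 - (-1)·-1.000) / (4) = -3.250
  w = (10 - (2)·0.000 - (2)·-3.250) / (-6) = -2.750
Iteration 3:
  u = (4 - (4)·-3.250 - (4)·-2.750) / (9) = 3.111
  v = (-12 - (1)·2.333 - (-1)·-2.750) / (4) = -4.271
  w = (10 - (2)·2.333 - (2)·-3.250) / (-6) = -1.972
Residual b − A·x = (0.973, 0.001, 0.488); ∞-norm = 0.973

0.973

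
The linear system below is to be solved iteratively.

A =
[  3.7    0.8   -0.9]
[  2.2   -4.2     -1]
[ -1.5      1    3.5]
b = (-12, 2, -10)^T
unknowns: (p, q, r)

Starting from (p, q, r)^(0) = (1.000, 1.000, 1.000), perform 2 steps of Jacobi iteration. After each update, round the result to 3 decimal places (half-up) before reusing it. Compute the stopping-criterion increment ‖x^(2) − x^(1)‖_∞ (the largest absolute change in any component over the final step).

Iteration 1:
  p = (-12 - (0.8)·1.000 - (-0.9)·1.000) / (3.7) = -3.216
  q = (2 - (2.2)·1.000 - (-1)·1.000) / (-4.2) = -0.190
  r = (-10 - (-1.5)·1.000 - (1)·1.000) / (3.5) = -2.714
Iteration 2:
  p = (-12 - (0.8)·-0.190 - (-0.9)·-2.714) / (3.7) = -3.862
  q = (2 - (2.2)·-3.216 - (-1)·-2.714) / (-4.2) = -1.515
  r = (-10 - (-1.5)·-3.216 - (1)·-0.190) / (3.5) = -4.181
Change: (-0.646, -1.325, -1.467) → max |·| = 1.467

1.467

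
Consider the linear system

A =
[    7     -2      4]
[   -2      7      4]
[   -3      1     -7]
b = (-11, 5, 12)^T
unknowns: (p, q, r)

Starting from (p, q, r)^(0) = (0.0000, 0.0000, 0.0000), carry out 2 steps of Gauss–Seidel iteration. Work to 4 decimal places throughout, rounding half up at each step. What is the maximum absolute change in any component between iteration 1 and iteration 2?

Iteration 1:
  p = (-11 - (-2)·0.0000 - (4)·0.0000) / (7) = -1.5714
  q = (5 - (-2)·-1.5714 - (4)·0.0000) / (7) = 0.2653
  r = (12 - (-3)·-1.5714 - (1)·0.2653) / (-7) = -1.0029
Iteration 2:
  p = (-11 - (-2)·0.2653 - (4)·-1.0029) / (7) = -0.9225
  q = (5 - (-2)·-0.9225 - (4)·-1.0029) / (7) = 1.0238
  r = (12 - (-3)·-0.9225 - (1)·1.0238) / (-7) = -1.1727
Change: (0.6489, 0.7585, -0.1698) → max |·| = 0.7585

0.7585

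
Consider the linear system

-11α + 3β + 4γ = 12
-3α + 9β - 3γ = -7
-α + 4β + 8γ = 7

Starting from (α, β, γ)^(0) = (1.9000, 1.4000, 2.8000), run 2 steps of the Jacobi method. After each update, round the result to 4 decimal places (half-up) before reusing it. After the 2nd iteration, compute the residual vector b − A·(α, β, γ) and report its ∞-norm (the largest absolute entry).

Iteration 1:
  α = (12 - (3)·1.4000 - (4)·2.8000) / (-11) = 0.3091
  β = (-7 - (-3)·1.9000 - (-3)·2.8000) / (9) = 0.7889
  γ = (7 - (-1)·1.9000 - (4)·1.4000) / (8) = 0.4125
Iteration 2:
  α = (12 - (3)·0.7889 - (4)·0.4125) / (-11) = -0.7258
  β = (-7 - (-3)·0.3091 - (-3)·0.4125) / (9) = -0.5372
  γ = (7 - (-1)·0.3091 - (4)·0.7889) / (8) = 0.5192
Residual b − A·x = (3.5510, -2.7850, 4.2694); ∞-norm = 4.2694

4.2694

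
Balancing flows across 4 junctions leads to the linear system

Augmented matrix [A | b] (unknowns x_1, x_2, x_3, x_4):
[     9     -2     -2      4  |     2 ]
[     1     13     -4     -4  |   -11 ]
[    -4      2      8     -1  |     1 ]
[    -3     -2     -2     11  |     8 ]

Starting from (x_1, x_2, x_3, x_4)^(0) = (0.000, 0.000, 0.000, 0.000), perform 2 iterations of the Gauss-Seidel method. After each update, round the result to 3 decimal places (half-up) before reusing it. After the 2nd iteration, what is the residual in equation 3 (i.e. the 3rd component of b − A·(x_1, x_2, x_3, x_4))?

-0.076

Iteration 1:
  x_1 = (2 - (-2)·0.000 - (-2)·0.000 - (4)·0.000) / (9) = 0.222
  x_2 = (-11 - (1)·0.222 - (-4)·0.000 - (-4)·0.000) / (13) = -0.863
  x_3 = (1 - (-4)·0.222 - (2)·-0.863 - (-1)·0.000) / (8) = 0.452
  x_4 = (8 - (-3)·0.222 - (-2)·-0.863 - (-2)·0.452) / (11) = 0.713
Iteration 2:
  x_1 = (2 - (-2)·-0.863 - (-2)·0.452 - (4)·0.713) / (9) = -0.186
  x_2 = (-11 - (1)·-0.186 - (-4)·0.452 - (-4)·0.713) / (13) = -0.473
  x_3 = (1 - (-4)·-0.186 - (2)·-0.473 - (-1)·0.713) / (8) = 0.239
  x_4 = (8 - (-3)·-0.186 - (-2)·-0.473 - (-2)·0.239) / (11) = 0.634
Residual b − A·x = (0.670, -1.173, -0.076, 0.000)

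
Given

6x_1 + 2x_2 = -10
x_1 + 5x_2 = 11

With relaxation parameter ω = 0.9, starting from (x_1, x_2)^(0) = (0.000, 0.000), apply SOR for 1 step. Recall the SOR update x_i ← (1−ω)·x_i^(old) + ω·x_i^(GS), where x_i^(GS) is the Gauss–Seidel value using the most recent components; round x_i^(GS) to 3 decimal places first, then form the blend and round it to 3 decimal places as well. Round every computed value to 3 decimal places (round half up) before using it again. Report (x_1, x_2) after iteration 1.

Iteration 1:
  x_1: GS value = (-10 - (2)·0.000) / (6) = -1.667;  x_1 ← (1−ω)·0.000 + ω·-1.667 = -1.500
  x_2: GS value = (11 - (1)·-1.500) / (5) = 2.500;  x_2 ← (1−ω)·0.000 + ω·2.500 = 2.250

(-1.500, 2.250)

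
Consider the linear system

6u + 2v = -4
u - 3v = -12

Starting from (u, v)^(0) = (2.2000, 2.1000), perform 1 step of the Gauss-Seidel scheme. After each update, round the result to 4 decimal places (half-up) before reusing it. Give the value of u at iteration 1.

-1.3667

Iteration 1:
  u = (-4 - (2)·2.1000) / (6) = -1.3667
  v = (-12 - (1)·-1.3667) / (-3) = 3.5444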